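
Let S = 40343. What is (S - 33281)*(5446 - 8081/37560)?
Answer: 240747910183/6260 ≈ 3.8458e+7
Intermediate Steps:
(S - 33281)*(5446 - 8081/37560) = (40343 - 33281)*(5446 - 8081/37560) = 7062*(5446 - 8081*1/37560) = 7062*(5446 - 8081/37560) = 7062*(204543679/37560) = 240747910183/6260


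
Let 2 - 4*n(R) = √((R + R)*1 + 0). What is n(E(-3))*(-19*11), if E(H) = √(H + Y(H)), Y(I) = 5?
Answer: -209/2 + 209*2^(¾)/4 ≈ -16.626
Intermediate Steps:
E(H) = √(5 + H) (E(H) = √(H + 5) = √(5 + H))
n(R) = ½ - √2*√R/4 (n(R) = ½ - √((R + R)*1 + 0)/4 = ½ - √((2*R)*1 + 0)/4 = ½ - √(2*R + 0)/4 = ½ - √2*√R/4)
n(E(-3))*(-19*11) = (½ - √2*√(√(5 - 3))/4)*(-19*11) = (½ - √2*√(√2)/4)*(-209) = (½ - √2*2^(¼)/4)*(-209) = (½ - 2^(¾)/4)*(-209) = -209/2 + 209*2^(¾)/4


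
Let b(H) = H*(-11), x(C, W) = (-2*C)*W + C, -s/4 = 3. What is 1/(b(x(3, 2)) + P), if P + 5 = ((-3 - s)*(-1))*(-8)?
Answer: 1/166 ≈ 0.0060241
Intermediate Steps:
s = -12 (s = -4*3 = -12)
x(C, W) = C - 2*C*W (x(C, W) = -2*C*W + C = C - 2*C*W)
b(H) = -11*H
P = 67 (P = -5 + ((-3 - 1*(-12))*(-1))*(-8) = -5 + ((-3 + 12)*(-1))*(-8) = -5 + (9*(-1))*(-8) = -5 - 9*(-8) = -5 + 72 = 67)
1/(b(x(3, 2)) + P) = 1/(-33*(1 - 2*2) + 67) = 1/(-33*(1 - 4) + 67) = 1/(-33*(-3) + 67) = 1/(-11*(-9) + 67) = 1/(99 + 67) = 1/166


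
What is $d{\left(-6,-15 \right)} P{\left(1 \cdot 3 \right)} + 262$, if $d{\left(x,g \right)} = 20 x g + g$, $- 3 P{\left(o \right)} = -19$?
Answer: $11567$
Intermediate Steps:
$P{\left(o \right)} = \frac{19}{3}$ ($P{\left(o \right)} = \left(- \frac{1}{3}\right) \left(-19\right) = \frac{19}{3}$)
$d{\left(x,g \right)} = g + 20 g x$ ($d{\left(x,g \right)} = 20 g x + g = g + 20 g x$)
$d{\left(-6,-15 \right)} P{\left(1 \cdot 3 \right)} + 262 = - 15 \left(1 + 20 \left(-6\right)\right) \frac{19}{3} + 262 = - 15 \left(1 - 120\right) \frac{19}{3} + 262 = \left(-15\right) \left(-119\right) \frac{19}{3} + 262 = 1785 \cdot \frac{19}{3} + 262 = 11305 + 262 = 11567$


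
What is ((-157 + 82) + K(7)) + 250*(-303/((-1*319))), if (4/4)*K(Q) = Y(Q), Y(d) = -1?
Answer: 51506/319 ≈ 161.46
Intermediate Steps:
K(Q) = -1
((-157 + 82) + K(7)) + 250*(-303/((-1*319))) = ((-157 + 82) - 1) + 250*(-303/((-1*319))) = (-75 - 1) + 250*(-303/(-319)) = -76 + 250*(-303*(-1/319)) = -76 + 250*(303/319) = -76 + 75750/319 = 51506/319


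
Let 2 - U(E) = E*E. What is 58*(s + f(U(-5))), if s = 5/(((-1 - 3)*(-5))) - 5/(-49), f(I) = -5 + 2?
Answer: -15051/98 ≈ -153.58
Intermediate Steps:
U(E) = 2 - E**2 (U(E) = 2 - E*E = 2 - E**2)
f(I) = -3
s = 69/196 (s = 5/((-4*(-5))) - 5*(-1/49) = 5/20 + 5/49 = 5*(1/20) + 5/49 = 1/4 + 5/49 = 69/196 ≈ 0.35204)
58*(s + f(U(-5))) = 58*(69/196 - 3) = 58*(-519/196) = -15051/98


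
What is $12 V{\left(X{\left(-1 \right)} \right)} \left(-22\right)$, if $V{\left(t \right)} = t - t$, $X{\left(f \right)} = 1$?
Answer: $0$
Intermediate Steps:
$V{\left(t \right)} = 0$
$12 V{\left(X{\left(-1 \right)} \right)} \left(-22\right) = 12 \cdot 0 \left(-22\right) = 0 \left(-22\right) = 0$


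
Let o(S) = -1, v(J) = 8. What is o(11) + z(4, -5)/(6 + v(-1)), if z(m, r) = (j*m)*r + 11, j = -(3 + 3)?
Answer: 117/14 ≈ 8.3571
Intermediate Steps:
j = -6 (j = -1*6 = -6)
z(m, r) = 11 - 6*m*r (z(m, r) = (-6*m)*r + 11 = -6*m*r + 11 = 11 - 6*m*r)
o(11) + z(4, -5)/(6 + v(-1)) = -1 + (11 - 6*4*(-5))/(6 + 8) = -1 + (11 + 120)/14 = -1 + (1/14)*131 = -1 + 131/14 = 117/14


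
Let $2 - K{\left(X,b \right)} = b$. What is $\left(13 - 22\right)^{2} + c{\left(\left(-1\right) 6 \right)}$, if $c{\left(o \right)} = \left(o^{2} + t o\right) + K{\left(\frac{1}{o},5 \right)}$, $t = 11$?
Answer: $48$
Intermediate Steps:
$K{\left(X,b \right)} = 2 - b$
$c{\left(o \right)} = -3 + o^{2} + 11 o$ ($c{\left(o \right)} = \left(o^{2} + 11 o\right) + \left(2 - 5\right) = \left(o^{2} + 11 o\right) - 3 = -3 + o^{2} + 11 o$)
$\left(13 - 22\right)^{2} + c{\left(\left(-1\right) 6 \right)} = \left(13 - 22\right)^{2} + \left(-3 + \left(\left(-1\right) 6\right)^{2} + 11 \left(\left(-1\right) 6\right)\right) = \left(-9\right)^{2} + \left(-3 + \left(-6\right)^{2} + 11 \left(-6\right)\right) = 81 - 33 = 48$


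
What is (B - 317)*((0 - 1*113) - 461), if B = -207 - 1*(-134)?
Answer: 223860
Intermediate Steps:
B = -73 (B = -207 + 134 = -73)
(B - 317)*((0 - 1*113) - 461) = (-73 - 317)*((0 - 1*113) - 461) = -390*((0 - 113) - 461) = -390*(-113 - 461) = -390*(-574) = 223860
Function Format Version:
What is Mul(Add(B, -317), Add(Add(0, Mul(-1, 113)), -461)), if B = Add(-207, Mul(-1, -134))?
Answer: 223860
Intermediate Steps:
B = -73 (B = Add(-207, 134) = -73)
Mul(Add(B, -317), Add(Add(0, Mul(-1, 113)), -461)) = Mul(Add(-73, -317), Add(Add(0, Mul(-1, 113)), -461)) = Mul(-390, Add(Add(0, -113), -461)) = Mul(-390, Add(-113, -461)) = Mul(-390, -574) = 223860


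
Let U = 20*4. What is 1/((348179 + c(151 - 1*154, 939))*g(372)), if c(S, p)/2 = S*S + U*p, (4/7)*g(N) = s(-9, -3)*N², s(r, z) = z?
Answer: -1/362122455492 ≈ -2.7615e-12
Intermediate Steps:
U = 80
g(N) = -21*N²/4 (g(N) = 7*(-3*N²)/4 = -21*N²/4)
c(S, p) = 2*S² + 160*p (c(S, p) = 2*(S*S + 80*p) = 2*(S² + 80*p) = 2*S² + 160*p)
1/((348179 + c(151 - 1*154, 939))*g(372)) = 1/((348179 + (2*(151 - 1*154)² + 160*939))*((-21/4*372²))) = 1/((348179 + (2*(151 - 154)² + 150240))*((-21/4*138384))) = 1/((348179 + (2*(-3)² + 150240))*(-726516)) = -1/726516/(348179 + (2*9 + 150240)) = -1/726516/(348179 + (18 + 150240)) = -1/726516/(348179 + 150258) = -1/726516/498437 = (1/498437)*(-1/726516) = -1/362122455492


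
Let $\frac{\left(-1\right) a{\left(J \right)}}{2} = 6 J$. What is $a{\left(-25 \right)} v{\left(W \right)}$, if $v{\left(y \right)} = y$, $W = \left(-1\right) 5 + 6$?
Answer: $300$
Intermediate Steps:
$a{\left(J \right)} = - 12 J$ ($a{\left(J \right)} = - 2 \cdot 6 J = - 12 J$)
$W = 1$ ($W = -5 + 6 = 1$)
$a{\left(-25 \right)} v{\left(W \right)} = \left(-12\right) \left(-25\right) 1 = 300 \cdot 1 = 300$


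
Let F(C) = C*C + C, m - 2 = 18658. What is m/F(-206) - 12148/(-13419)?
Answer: 76340858/56668437 ≈ 1.3471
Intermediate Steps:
m = 18660 (m = 2 + 18658 = 18660)
F(C) = C + C² (F(C) = C² + C = C + C²)
m/F(-206) - 12148/(-13419) = 18660/((-206*(1 - 206))) - 12148/(-13419) = 18660/((-206*(-205))) - 12148*(-1/13419) = 18660/42230 + 12148/13419 = 18660*(1/42230) + 12148/13419 = 1866/4223 + 12148/13419 = 76340858/56668437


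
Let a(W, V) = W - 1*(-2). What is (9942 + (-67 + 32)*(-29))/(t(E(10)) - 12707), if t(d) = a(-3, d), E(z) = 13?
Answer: -10957/12708 ≈ -0.86221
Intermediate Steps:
a(W, V) = 2 + W (a(W, V) = W + 2 = 2 + W)
t(d) = -1 (t(d) = 2 - 3 = -1)
(9942 + (-67 + 32)*(-29))/(t(E(10)) - 12707) = (9942 + (-67 + 32)*(-29))/(-1 - 12707) = (9942 - 35*(-29))/(-12708) = (9942 + 1015)*(-1/12708) = 10957*(-1/12708) = -10957/12708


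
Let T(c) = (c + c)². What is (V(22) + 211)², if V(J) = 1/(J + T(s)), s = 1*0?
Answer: 21557449/484 ≈ 44540.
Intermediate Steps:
s = 0
T(c) = 4*c² (T(c) = (2*c)² = 4*c²)
V(J) = 1/J (V(J) = 1/(J + 4*0²) = 1/(J + 4*0) = 1/(J + 0) = 1/J)
(V(22) + 211)² = (1/22 + 211)² = (4643/22)² = 21557449/484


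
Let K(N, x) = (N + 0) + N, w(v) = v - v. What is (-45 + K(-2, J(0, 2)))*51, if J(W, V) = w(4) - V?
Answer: -2499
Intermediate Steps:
w(v) = 0
J(W, V) = -V (J(W, V) = 0 - V = -V)
K(N, x) = 2*N (K(N, x) = N + N = 2*N)
(-45 + K(-2, J(0, 2)))*51 = (-45 + 2*(-2))*51 = (-45 - 4)*51 = -49*51 = -2499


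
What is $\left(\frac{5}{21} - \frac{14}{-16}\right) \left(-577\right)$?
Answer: $- \frac{107899}{168} \approx -642.26$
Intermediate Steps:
$\left(\frac{5}{21} - \frac{14}{-16}\right) \left(-577\right) = \left(5 \cdot \frac{1}{21} - - \frac{7}{8}\right) \left(-577\right) = \left(\frac{5}{21} + \frac{7}{8}\right) \left(-577\right) = \frac{187}{168} \left(-577\right) = - \frac{107899}{168}$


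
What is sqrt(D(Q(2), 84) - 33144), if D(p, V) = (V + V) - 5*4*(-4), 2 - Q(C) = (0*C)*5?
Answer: 8*I*sqrt(514) ≈ 181.37*I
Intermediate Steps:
Q(C) = 2 (Q(C) = 2 - 0*C*5 = 2 - 0*5 = 2 - 1*0 = 2 + 0 = 2)
D(p, V) = 80 + 2*V (D(p, V) = 2*V - 20*(-4) = 2*V + 80 = 80 + 2*V)
sqrt(D(Q(2), 84) - 33144) = sqrt((80 + 2*84) - 33144) = sqrt((80 + 168) - 33144) = sqrt(248 - 33144) = sqrt(-32896) = 8*I*sqrt(514)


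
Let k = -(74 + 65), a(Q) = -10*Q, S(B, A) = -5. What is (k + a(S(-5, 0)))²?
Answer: 7921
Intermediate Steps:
k = -139 (k = -1*139 = -139)
(k + a(S(-5, 0)))² = (-139 - 10*(-5))² = (-139 + 50)² = (-89)² = 7921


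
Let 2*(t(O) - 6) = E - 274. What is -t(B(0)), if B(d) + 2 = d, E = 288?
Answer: -13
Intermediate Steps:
B(d) = -2 + d
t(O) = 13 (t(O) = 6 + (288 - 274)/2 = 6 + (1/2)*14 = 6 + 7 = 13)
-t(B(0)) = -1*13 = -13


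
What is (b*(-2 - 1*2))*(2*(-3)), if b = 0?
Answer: 0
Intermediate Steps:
(b*(-2 - 1*2))*(2*(-3)) = (0*(-2 - 1*2))*(2*(-3)) = (0*(-2 - 2))*(-6) = (0*(-4))*(-6) = 0*(-6) = 0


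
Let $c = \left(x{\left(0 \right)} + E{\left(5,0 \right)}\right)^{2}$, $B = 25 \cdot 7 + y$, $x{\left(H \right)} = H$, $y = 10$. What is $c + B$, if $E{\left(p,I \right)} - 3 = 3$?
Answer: $221$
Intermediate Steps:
$E{\left(p,I \right)} = 6$ ($E{\left(p,I \right)} = 3 + 3 = 6$)
$B = 185$ ($B = 25 \cdot 7 + 10 = 175 + 10 = 185$)
$c = 36$ ($c = \left(0 + 6\right)^{2} = 6^{2} = 36$)
$c + B = 36 + 185 = 221$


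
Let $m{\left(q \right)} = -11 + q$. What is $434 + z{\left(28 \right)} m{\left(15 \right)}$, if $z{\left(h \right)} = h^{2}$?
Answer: $3570$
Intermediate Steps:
$434 + z{\left(28 \right)} m{\left(15 \right)} = 434 + 28^{2} \left(-11 + 15\right) = 434 + 784 \cdot 4 = 434 + 3136 = 3570$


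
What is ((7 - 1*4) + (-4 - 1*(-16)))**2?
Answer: 225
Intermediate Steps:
((7 - 1*4) + (-4 - 1*(-16)))**2 = ((7 - 4) + (-4 + 16))**2 = (3 + 12)**2 = 15**2 = 225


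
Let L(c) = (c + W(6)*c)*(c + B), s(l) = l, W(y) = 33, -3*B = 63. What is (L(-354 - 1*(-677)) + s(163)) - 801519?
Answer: 2515208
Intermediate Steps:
B = -21 (B = -⅓*63 = -21)
L(c) = 34*c*(-21 + c) (L(c) = (c + 33*c)*(c - 21) = (34*c)*(-21 + c) = 34*c*(-21 + c))
(L(-354 - 1*(-677)) + s(163)) - 801519 = (34*(-354 - 1*(-677))*(-21 + (-354 - 1*(-677))) + 163) - 801519 = (34*(-354 + 677)*(-21 + (-354 + 677)) + 163) - 801519 = (34*323*(-21 + 323) + 163) - 801519 = (34*323*302 + 163) - 801519 = (3316564 + 163) - 801519 = 3316727 - 801519 = 2515208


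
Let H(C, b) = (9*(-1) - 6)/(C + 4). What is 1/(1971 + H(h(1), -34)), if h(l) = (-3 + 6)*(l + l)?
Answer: 2/3939 ≈ 0.00050774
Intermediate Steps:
h(l) = 6*l (h(l) = 3*(2*l) = 6*l)
H(C, b) = -15/(4 + C) (H(C, b) = (-9 - 6)/(4 + C) = -15/(4 + C))
1/(1971 + H(h(1), -34)) = 1/(1971 - 15/(4 + 6*1)) = 1/(1971 - 15/(4 + 6)) = 1/(1971 - 15/10) = 1/(1971 - 15*⅒) = 1/(1971 - 3/2) = 1/(3939/2) = 2/3939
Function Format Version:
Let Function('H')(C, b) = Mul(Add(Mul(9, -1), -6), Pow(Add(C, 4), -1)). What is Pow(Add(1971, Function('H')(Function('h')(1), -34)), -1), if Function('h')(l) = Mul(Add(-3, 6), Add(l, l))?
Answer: Rational(2, 3939) ≈ 0.00050774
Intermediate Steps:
Function('h')(l) = Mul(6, l) (Function('h')(l) = Mul(3, Mul(2, l)) = Mul(6, l))
Function('H')(C, b) = Mul(-15, Pow(Add(4, C), -1)) (Function('H')(C, b) = Mul(Add(-9, -6), Pow(Add(4, C), -1)) = Mul(-15, Pow(Add(4, C), -1)))
Pow(Add(1971, Function('H')(Function('h')(1), -34)), -1) = Pow(Add(1971, Mul(-15, Pow(Add(4, Mul(6, 1)), -1))), -1) = Pow(Add(1971, Mul(-15, Pow(Add(4, 6), -1))), -1) = Pow(Add(1971, Mul(-15, Pow(10, -1))), -1) = Pow(Add(1971, Mul(-15, Rational(1, 10))), -1) = Pow(Add(1971, Rational(-3, 2)), -1) = Pow(Rational(3939, 2), -1) = Rational(2, 3939)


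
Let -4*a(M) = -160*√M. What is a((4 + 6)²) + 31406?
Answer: 31806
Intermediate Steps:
a(M) = 40*√M (a(M) = -(-40)*√M = 40*√M)
a((4 + 6)²) + 31406 = 40*√((4 + 6)²) + 31406 = 40*√(10²) + 31406 = 40*√100 + 31406 = 40*10 + 31406 = 400 + 31406 = 31806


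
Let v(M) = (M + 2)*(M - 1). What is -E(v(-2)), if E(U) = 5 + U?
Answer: -5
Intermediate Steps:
v(M) = (-1 + M)*(2 + M) (v(M) = (2 + M)*(-1 + M) = (-1 + M)*(2 + M))
-E(v(-2)) = -(5 + (-2 - 2 + (-2)²)) = -(5 + (-2 - 2 + 4)) = -(5 + 0) = -1*5 = -5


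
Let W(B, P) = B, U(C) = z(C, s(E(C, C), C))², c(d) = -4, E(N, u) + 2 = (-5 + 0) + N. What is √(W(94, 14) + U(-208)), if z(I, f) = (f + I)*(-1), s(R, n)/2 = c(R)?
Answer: 5*√1870 ≈ 216.22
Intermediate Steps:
E(N, u) = -7 + N (E(N, u) = -2 + ((-5 + 0) + N) = -2 + (-5 + N) = -7 + N)
s(R, n) = -8 (s(R, n) = 2*(-4) = -8)
z(I, f) = -I - f (z(I, f) = (I + f)*(-1) = -I - f)
U(C) = (8 - C)² (U(C) = (-C - 1*(-8))² = (-C + 8)² = (8 - C)²)
√(W(94, 14) + U(-208)) = √(94 + (-8 - 208)²) = √(94 + (-216)²) = √(94 + 46656) = √46750 = 5*√1870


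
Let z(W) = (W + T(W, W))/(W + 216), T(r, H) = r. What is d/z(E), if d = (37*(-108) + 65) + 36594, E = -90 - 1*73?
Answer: -1731139/326 ≈ -5310.2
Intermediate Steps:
E = -163 (E = -90 - 73 = -163)
z(W) = 2*W/(216 + W) (z(W) = (W + W)/(W + 216) = (2*W)/(216 + W) = 2*W/(216 + W))
d = 32663 (d = (-3996 + 65) + 36594 = -3931 + 36594 = 32663)
d/z(E) = 32663/((2*(-163)/(216 - 163))) = 32663/((2*(-163)/53)) = 32663/((2*(-163)*(1/53))) = 32663/(-326/53) = 32663*(-53/326) = -1731139/326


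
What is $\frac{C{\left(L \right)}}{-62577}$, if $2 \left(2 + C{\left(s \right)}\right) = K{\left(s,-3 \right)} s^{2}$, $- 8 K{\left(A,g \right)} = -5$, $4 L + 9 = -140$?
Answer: $- \frac{12277}{1779968} \approx -0.0068973$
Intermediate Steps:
$L = - \frac{149}{4}$ ($L = - \frac{9}{4} + \frac{1}{4} \left(-140\right) = - \frac{9}{4} - 35 = - \frac{149}{4} \approx -37.25$)
$K{\left(A,g \right)} = \frac{5}{8}$ ($K{\left(A,g \right)} = \left(- \frac{1}{8}\right) \left(-5\right) = \frac{5}{8}$)
$C{\left(s \right)} = -2 + \frac{5 s^{2}}{16}$ ($C{\left(s \right)} = -2 + \frac{\frac{5}{8} s^{2}}{2} = -2 + \frac{5 s^{2}}{16}$)
$\frac{C{\left(L \right)}}{-62577} = \frac{-2 + \frac{5 \left(- \frac{149}{4}\right)^{2}}{16}}{-62577} = \left(-2 + \frac{5}{16} \cdot \frac{22201}{16}\right) \left(- \frac{1}{62577}\right) = \left(-2 + \frac{111005}{256}\right) \left(- \frac{1}{62577}\right) = \frac{110493}{256} \left(- \frac{1}{62577}\right) = - \frac{12277}{1779968}$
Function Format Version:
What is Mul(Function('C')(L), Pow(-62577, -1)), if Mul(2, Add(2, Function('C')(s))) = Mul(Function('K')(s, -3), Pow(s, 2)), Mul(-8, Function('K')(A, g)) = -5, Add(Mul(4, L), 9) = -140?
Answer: Rational(-12277, 1779968) ≈ -0.0068973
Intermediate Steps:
L = Rational(-149, 4) (L = Add(Rational(-9, 4), Mul(Rational(1, 4), -140)) = Add(Rational(-9, 4), -35) = Rational(-149, 4) ≈ -37.250)
Function('K')(A, g) = Rational(5, 8) (Function('K')(A, g) = Mul(Rational(-1, 8), -5) = Rational(5, 8))
Function('C')(s) = Add(-2, Mul(Rational(5, 16), Pow(s, 2))) (Function('C')(s) = Add(-2, Mul(Rational(1, 2), Mul(Rational(5, 8), Pow(s, 2)))) = Add(-2, Mul(Rational(5, 16), Pow(s, 2))))
Mul(Function('C')(L), Pow(-62577, -1)) = Mul(Add(-2, Mul(Rational(5, 16), Pow(Rational(-149, 4), 2))), Pow(-62577, -1)) = Mul(Add(-2, Mul(Rational(5, 16), Rational(22201, 16))), Rational(-1, 62577)) = Mul(Add(-2, Rational(111005, 256)), Rational(-1, 62577)) = Mul(Rational(110493, 256), Rational(-1, 62577)) = Rational(-12277, 1779968)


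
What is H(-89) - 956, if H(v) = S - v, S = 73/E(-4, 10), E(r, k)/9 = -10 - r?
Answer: -46891/54 ≈ -868.35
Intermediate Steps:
E(r, k) = -90 - 9*r (E(r, k) = 9*(-10 - r) = -90 - 9*r)
S = -73/54 (S = 73/(-90 - 9*(-4)) = 73/(-90 + 36) = 73/(-54) = 73*(-1/54) = -73/54 ≈ -1.3519)
H(v) = -73/54 - v
H(-89) - 956 = (-73/54 - 1*(-89)) - 956 = (-73/54 + 89) - 956 = 4733/54 - 956 = -46891/54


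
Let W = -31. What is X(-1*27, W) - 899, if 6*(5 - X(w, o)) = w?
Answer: -1779/2 ≈ -889.50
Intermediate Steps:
X(w, o) = 5 - w/6
X(-1*27, W) - 899 = (5 - (-1)*27/6) - 899 = (5 - ⅙*(-27)) - 899 = (5 + 9/2) - 899 = 19/2 - 899 = -1779/2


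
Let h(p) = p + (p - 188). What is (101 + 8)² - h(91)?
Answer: 11887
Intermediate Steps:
h(p) = -188 + 2*p (h(p) = p + (-188 + p) = -188 + 2*p)
(101 + 8)² - h(91) = (101 + 8)² - (-188 + 2*91) = 109² - (-188 + 182) = 11881 - 1*(-6) = 11881 + 6 = 11887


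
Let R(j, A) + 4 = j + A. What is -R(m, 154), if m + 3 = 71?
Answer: -218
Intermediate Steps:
m = 68 (m = -3 + 71 = 68)
R(j, A) = -4 + A + j (R(j, A) = -4 + (j + A) = -4 + (A + j) = -4 + A + j)
-R(m, 154) = -(-4 + 154 + 68) = -1*218 = -218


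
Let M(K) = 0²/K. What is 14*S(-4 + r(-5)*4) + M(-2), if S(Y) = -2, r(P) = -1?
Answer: -28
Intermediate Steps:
M(K) = 0 (M(K) = 0/K = 0)
14*S(-4 + r(-5)*4) + M(-2) = 14*(-2) + 0 = -28 + 0 = -28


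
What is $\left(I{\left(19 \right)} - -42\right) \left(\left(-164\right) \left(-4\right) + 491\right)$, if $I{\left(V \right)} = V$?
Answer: $69967$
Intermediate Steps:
$\left(I{\left(19 \right)} - -42\right) \left(\left(-164\right) \left(-4\right) + 491\right) = \left(19 - -42\right) \left(\left(-164\right) \left(-4\right) + 491\right) = \left(19 + \left(-52 + 94\right)\right) \left(656 + 491\right) = \left(19 + 42\right) 1147 = 61 \cdot 1147 = 69967$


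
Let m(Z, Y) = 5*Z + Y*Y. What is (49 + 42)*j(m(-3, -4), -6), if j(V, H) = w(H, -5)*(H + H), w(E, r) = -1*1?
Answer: 1092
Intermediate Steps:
w(E, r) = -1
m(Z, Y) = Y**2 + 5*Z (m(Z, Y) = 5*Z + Y**2 = Y**2 + 5*Z)
j(V, H) = -2*H (j(V, H) = -(H + H) = -2*H)
(49 + 42)*j(m(-3, -4), -6) = (49 + 42)*(-2*(-6)) = 91*12 = 1092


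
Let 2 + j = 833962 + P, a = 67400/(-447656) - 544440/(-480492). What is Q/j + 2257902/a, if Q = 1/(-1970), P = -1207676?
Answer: 106415355413444282528747/46306665011045880 ≈ 2.2981e+6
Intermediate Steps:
a = 2201423665/2240574237 (a = 67400*(-1/447656) - 544440*(-1/480492) = -8425/55957 + 45370/40041 = 2201423665/2240574237 ≈ 0.98253)
Q = -1/1970 ≈ -0.00050761
j = -373716 (j = -2 + (833962 - 1207676) = -2 - 373714 = -373716)
Q/j + 2257902/a = -1/1970/(-373716) + 2257902/(2201423665/2240574237) = -1/1970*(-1/373716) + 2257902*(2240574237/2201423665) = 1/736220520 + 5058997050870774/2201423665 = 106415355413444282528747/46306665011045880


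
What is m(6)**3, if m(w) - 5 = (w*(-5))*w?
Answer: -5359375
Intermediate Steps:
m(w) = 5 - 5*w**2 (m(w) = 5 + (w*(-5))*w = 5 + (-5*w)*w = 5 - 5*w**2)
m(6)**3 = (5 - 5*6**2)**3 = (5 - 5*36)**3 = (5 - 180)**3 = (-175)**3 = -5359375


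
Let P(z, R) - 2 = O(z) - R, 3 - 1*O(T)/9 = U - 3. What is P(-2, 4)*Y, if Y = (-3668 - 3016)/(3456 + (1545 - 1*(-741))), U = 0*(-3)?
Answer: -57928/957 ≈ -60.531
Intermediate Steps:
U = 0
O(T) = 54 (O(T) = 27 - 9*(0 - 3) = 27 - 9*(-3) = 27 + 27 = 54)
Y = -1114/957 (Y = -6684/(3456 + (1545 + 741)) = -6684/(3456 + 2286) = -6684/5742 = -6684*1/5742 = -1114/957 ≈ -1.1641)
P(z, R) = 56 - R (P(z, R) = 2 + (54 - R) = 56 - R)
P(-2, 4)*Y = (56 - 1*4)*(-1114/957) = (56 - 4)*(-1114/957) = 52*(-1114/957) = -57928/957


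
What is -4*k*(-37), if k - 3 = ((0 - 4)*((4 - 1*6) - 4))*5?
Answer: 18204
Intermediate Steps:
k = 123 (k = 3 + ((0 - 4)*((4 - 1*6) - 4))*5 = 3 - 4*((4 - 6) - 4)*5 = 3 - 4*(-2 - 4)*5 = 3 - 4*(-6)*5 = 3 + 24*5 = 3 + 120 = 123)
-4*k*(-37) = -4*123*(-37) = -492*(-37) = 18204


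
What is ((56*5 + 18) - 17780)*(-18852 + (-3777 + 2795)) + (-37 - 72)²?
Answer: 346749869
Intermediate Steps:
((56*5 + 18) - 17780)*(-18852 + (-3777 + 2795)) + (-37 - 72)² = ((280 + 18) - 17780)*(-18852 - 982) + (-109)² = (298 - 17780)*(-19834) + 11881 = -17482*(-19834) + 11881 = 346737988 + 11881 = 346749869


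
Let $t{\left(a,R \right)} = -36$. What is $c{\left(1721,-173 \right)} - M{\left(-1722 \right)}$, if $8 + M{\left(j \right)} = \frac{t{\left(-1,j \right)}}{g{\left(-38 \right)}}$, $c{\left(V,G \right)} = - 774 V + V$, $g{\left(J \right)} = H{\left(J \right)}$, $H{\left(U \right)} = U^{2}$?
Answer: $- \frac{480247316}{361} \approx -1.3303 \cdot 10^{6}$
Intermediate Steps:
$g{\left(J \right)} = J^{2}$
$c{\left(V,G \right)} = - 773 V$
$M{\left(j \right)} = - \frac{2897}{361}$ ($M{\left(j \right)} = -8 - \frac{36}{\left(-38\right)^{2}} = -8 - \frac{36}{1444} = -8 - \frac{9}{361} = - \frac{2897}{361}$)
$c{\left(1721,-173 \right)} - M{\left(-1722 \right)} = \left(-773\right) 1721 - - \frac{2897}{361} = -1330333 + \frac{2897}{361} = - \frac{480247316}{361}$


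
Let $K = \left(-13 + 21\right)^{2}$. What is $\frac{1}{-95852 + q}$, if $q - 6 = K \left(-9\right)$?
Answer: $- \frac{1}{96422} \approx -1.0371 \cdot 10^{-5}$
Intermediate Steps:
$K = 64$ ($K = 8^{2} = 64$)
$q = -570$ ($q = 6 + 64 \left(-9\right) = 6 - 576 = -570$)
$\frac{1}{-95852 + q} = \frac{1}{-95852 - 570} = \frac{1}{-96422} = - \frac{1}{96422}$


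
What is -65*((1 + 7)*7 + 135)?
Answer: -12415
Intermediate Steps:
-65*((1 + 7)*7 + 135) = -65*(8*7 + 135) = -65*(56 + 135) = -65*191 = -12415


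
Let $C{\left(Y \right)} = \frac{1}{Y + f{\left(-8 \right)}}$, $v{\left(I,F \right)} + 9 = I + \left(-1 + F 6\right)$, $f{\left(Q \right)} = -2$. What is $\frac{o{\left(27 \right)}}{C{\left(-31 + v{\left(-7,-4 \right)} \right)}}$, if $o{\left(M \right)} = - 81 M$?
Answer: $161838$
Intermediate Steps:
$v{\left(I,F \right)} = -10 + I + 6 F$ ($v{\left(I,F \right)} = -9 + \left(I + \left(-1 + F 6\right)\right) = -9 + \left(I + \left(-1 + 6 F\right)\right) = -9 + \left(-1 + I + 6 F\right) = -10 + I + 6 F$)
$C{\left(Y \right)} = \frac{1}{-2 + Y}$ ($C{\left(Y \right)} = \frac{1}{Y - 2} = \frac{1}{-2 + Y}$)
$\frac{o{\left(27 \right)}}{C{\left(-31 + v{\left(-7,-4 \right)} \right)}} = \frac{\left(-81\right) 27}{\frac{1}{-2 - 72}} = - \frac{2187}{\frac{1}{-2 - 72}} = - \frac{2187}{\frac{1}{-74}} = - \frac{2187}{- \frac{1}{74}} = \left(-2187\right) \left(-74\right) = 161838$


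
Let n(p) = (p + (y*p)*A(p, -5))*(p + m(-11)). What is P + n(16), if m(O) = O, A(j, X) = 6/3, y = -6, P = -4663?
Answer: -5543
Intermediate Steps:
A(j, X) = 2 (A(j, X) = 6*(⅓) = 2)
n(p) = -11*p*(-11 + p) (n(p) = (p - 6*p*2)*(p - 11) = (p - 12*p)*(-11 + p) = (-11*p)*(-11 + p) = -11*p*(-11 + p))
P + n(16) = -4663 + 11*16*(11 - 1*16) = -4663 + 11*16*(11 - 16) = -4663 + 11*16*(-5) = -4663 - 880 = -5543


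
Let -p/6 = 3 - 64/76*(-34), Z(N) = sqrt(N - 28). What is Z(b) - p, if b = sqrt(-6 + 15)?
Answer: 3606/19 + 5*I ≈ 189.79 + 5.0*I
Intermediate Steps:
b = 3 (b = sqrt(9) = 3)
Z(N) = sqrt(-28 + N)
p = -3606/19 (p = -6*(3 - 64/76*(-34)) = -6*(3 - 64*1/76*(-34)) = -6*(3 - 16/19*(-34)) = -6*(3 + 544/19) = -6*601/19 = -3606/19 ≈ -189.79)
Z(b) - p = sqrt(-28 + 3) - 1*(-3606/19) = sqrt(-25) + 3606/19 = 5*I + 3606/19 = 3606/19 + 5*I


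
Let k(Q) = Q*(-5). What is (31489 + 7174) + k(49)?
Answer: 38418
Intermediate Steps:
k(Q) = -5*Q
(31489 + 7174) + k(49) = (31489 + 7174) - 5*49 = 38663 - 245 = 38418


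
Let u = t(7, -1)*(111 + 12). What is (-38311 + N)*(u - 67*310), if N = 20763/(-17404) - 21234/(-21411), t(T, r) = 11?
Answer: 92400149038883999/124212348 ≈ 7.4389e+8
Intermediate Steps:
N = -25000019/124212348 (N = 20763*(-1/17404) - 21234*(-1/21411) = -20763/17404 + 7078/7137 = -25000019/124212348 ≈ -0.20127)
u = 1353 (u = 11*(111 + 12) = 11*123 = 1353)
(-38311 + N)*(u - 67*310) = (-38311 - 25000019/124212348)*(1353 - 67*310) = -4758724264247*(1353 - 20770)/124212348 = -4758724264247/124212348*(-19417) = 92400149038883999/124212348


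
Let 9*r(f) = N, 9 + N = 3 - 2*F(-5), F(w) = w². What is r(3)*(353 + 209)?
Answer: -31472/9 ≈ -3496.9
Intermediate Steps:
N = -56 (N = -9 + (3 - 2*(-5)²) = -9 + (3 - 2*25) = -9 + (3 - 50) = -9 - 47 = -56)
r(f) = -56/9 (r(f) = (⅑)*(-56) = -56/9)
r(3)*(353 + 209) = -56*(353 + 209)/9 = -56/9*562 = -31472/9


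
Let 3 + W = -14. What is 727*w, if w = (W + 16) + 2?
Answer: 727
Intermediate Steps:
W = -17 (W = -3 - 14 = -17)
w = 1 (w = (-17 + 16) + 2 = -1 + 2 = 1)
727*w = 727*1 = 727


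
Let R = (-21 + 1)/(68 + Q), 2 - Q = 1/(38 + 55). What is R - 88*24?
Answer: -13748868/6509 ≈ -2112.3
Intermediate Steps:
Q = 185/93 (Q = 2 - 1/(38 + 55) = 2 - 1/93 = 185/93 ≈ 1.9892)
R = -1860/6509 (R = (-21 + 1)/(68 + 185/93) = -20/6509/93 = -20*93/6509 = -1860/6509 ≈ -0.28576)
R - 88*24 = -1860/6509 - 88*24 = -1860/6509 - 2112 = -13748868/6509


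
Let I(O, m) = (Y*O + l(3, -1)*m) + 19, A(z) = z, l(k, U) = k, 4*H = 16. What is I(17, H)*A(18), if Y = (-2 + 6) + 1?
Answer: 2088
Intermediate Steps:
H = 4 (H = (¼)*16 = 4)
Y = 5 (Y = 4 + 1 = 5)
I(O, m) = 19 + 3*m + 5*O (I(O, m) = (5*O + 3*m) + 19 = (3*m + 5*O) + 19 = 19 + 3*m + 5*O)
I(17, H)*A(18) = (19 + 3*4 + 5*17)*18 = (19 + 12 + 85)*18 = 116*18 = 2088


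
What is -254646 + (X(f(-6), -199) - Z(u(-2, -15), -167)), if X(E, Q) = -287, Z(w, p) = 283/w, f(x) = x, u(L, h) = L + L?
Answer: -1019449/4 ≈ -2.5486e+5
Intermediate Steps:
u(L, h) = 2*L
-254646 + (X(f(-6), -199) - Z(u(-2, -15), -167)) = -254646 + (-287 - 283/(2*(-2))) = -254646 + (-287 - 283/(-4)) = -254646 + (-287 - 283*(-1)/4) = -254646 + (-287 - 1*(-283/4)) = -254646 + (-287 + 283/4) = -254646 - 865/4 = -1019449/4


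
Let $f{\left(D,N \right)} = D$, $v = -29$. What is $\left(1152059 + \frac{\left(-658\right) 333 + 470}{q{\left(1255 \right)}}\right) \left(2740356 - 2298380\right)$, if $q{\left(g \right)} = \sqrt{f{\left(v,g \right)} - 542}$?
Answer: $509182428584 + \frac{96635400544 i \sqrt{571}}{571} \approx 5.0918 \cdot 10^{11} + 4.0441 \cdot 10^{9} i$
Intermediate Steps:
$q{\left(g \right)} = i \sqrt{571}$ ($q{\left(g \right)} = \sqrt{-29 - 542} = \sqrt{-571} = i \sqrt{571}$)
$\left(1152059 + \frac{\left(-658\right) 333 + 470}{q{\left(1255 \right)}}\right) \left(2740356 - 2298380\right) = \left(1152059 + \frac{\left(-658\right) 333 + 470}{i \sqrt{571}}\right) \left(2740356 - 2298380\right) = \left(1152059 + \left(-219114 + 470\right) \left(- \frac{i \sqrt{571}}{571}\right)\right) 441976 = \left(1152059 - 218644 \left(- \frac{i \sqrt{571}}{571}\right)\right) 441976 = \left(1152059 + \frac{218644 i \sqrt{571}}{571}\right) 441976 = 509182428584 + \frac{96635400544 i \sqrt{571}}{571}$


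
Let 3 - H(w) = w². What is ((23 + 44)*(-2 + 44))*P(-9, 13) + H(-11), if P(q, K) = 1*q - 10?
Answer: -53584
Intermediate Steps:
H(w) = 3 - w²
P(q, K) = -10 + q (P(q, K) = q - 10 = -10 + q)
((23 + 44)*(-2 + 44))*P(-9, 13) + H(-11) = ((23 + 44)*(-2 + 44))*(-10 - 9) + (3 - 1*(-11)²) = (67*42)*(-19) + (3 - 1*121) = 2814*(-19) + (3 - 121) = -53466 - 118 = -53584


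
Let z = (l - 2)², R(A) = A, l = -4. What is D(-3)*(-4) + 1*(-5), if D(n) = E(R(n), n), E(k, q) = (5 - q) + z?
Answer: -181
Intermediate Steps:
z = 36 (z = (-4 - 2)² = (-6)² = 36)
E(k, q) = 41 - q (E(k, q) = (5 - q) + 36 = 41 - q)
D(n) = 41 - n
D(-3)*(-4) + 1*(-5) = (41 - 1*(-3))*(-4) + 1*(-5) = (41 + 3)*(-4) - 5 = 44*(-4) - 5 = -176 - 5 = -181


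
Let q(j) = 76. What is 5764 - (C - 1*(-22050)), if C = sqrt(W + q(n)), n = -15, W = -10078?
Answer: -16286 - I*sqrt(10002) ≈ -16286.0 - 100.01*I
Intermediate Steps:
C = I*sqrt(10002) (C = sqrt(-10078 + 76) = sqrt(-10002) = I*sqrt(10002) ≈ 100.01*I)
5764 - (C - 1*(-22050)) = 5764 - (I*sqrt(10002) - 1*(-22050)) = 5764 - (I*sqrt(10002) + 22050) = 5764 - (22050 + I*sqrt(10002)) = 5764 + (-22050 - I*sqrt(10002)) = -16286 - I*sqrt(10002)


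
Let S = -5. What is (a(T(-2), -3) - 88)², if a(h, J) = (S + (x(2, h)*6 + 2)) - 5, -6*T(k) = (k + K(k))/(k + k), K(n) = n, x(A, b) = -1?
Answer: 10404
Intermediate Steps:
T(k) = -⅙ (T(k) = -(k + k)/(6*(k + k)) = -2*k/(6*(2*k)) = -2*k*1/(2*k)/6 = -⅙*1 = -⅙)
a(h, J) = -14 (a(h, J) = (-5 + (-1*6 + 2)) - 5 = (-5 + (-6 + 2)) - 5 = (-5 - 4) - 5 = -9 - 5 = -14)
(a(T(-2), -3) - 88)² = (-14 - 88)² = (-102)² = 10404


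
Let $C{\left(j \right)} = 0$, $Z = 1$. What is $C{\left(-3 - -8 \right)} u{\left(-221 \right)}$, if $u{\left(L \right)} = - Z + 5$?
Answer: $0$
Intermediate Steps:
$u{\left(L \right)} = 4$ ($u{\left(L \right)} = \left(-1\right) 1 + 5 = -1 + 5 = 4$)
$C{\left(-3 - -8 \right)} u{\left(-221 \right)} = 0 \cdot 4 = 0$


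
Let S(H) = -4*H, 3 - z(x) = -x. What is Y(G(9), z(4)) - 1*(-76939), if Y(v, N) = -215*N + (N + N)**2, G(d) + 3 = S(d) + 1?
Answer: 75630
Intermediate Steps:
z(x) = 3 + x (z(x) = 3 - (-1)*x = 3 + x)
G(d) = -2 - 4*d (G(d) = -3 + (-4*d + 1) = -3 + (1 - 4*d) = -2 - 4*d)
Y(v, N) = -215*N + 4*N**2 (Y(v, N) = -215*N + (2*N)**2 = -215*N + 4*N**2)
Y(G(9), z(4)) - 1*(-76939) = (3 + 4)*(-215 + 4*(3 + 4)) - 1*(-76939) = 7*(-215 + 4*7) + 76939 = 7*(-215 + 28) + 76939 = 7*(-187) + 76939 = -1309 + 76939 = 75630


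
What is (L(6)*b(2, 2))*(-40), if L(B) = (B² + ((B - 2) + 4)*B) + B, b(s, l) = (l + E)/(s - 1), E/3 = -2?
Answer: 14400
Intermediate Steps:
E = -6 (E = 3*(-2) = -6)
b(s, l) = (-6 + l)/(-1 + s) (b(s, l) = (l - 6)/(s - 1) = (-6 + l)/(-1 + s))
L(B) = B + B² + B*(2 + B) (L(B) = (B² + ((-2 + B) + 4)*B) + B = (B² + (2 + B)*B) + B = (B² + B*(2 + B)) + B = B + B² + B*(2 + B))
(L(6)*b(2, 2))*(-40) = ((6*(3 + 2*6))*((-6 + 2)/(-1 + 2)))*(-40) = ((6*(3 + 12))*(-4/1))*(-40) = ((6*15)*(1*(-4)))*(-40) = (90*(-4))*(-40) = -360*(-40) = 14400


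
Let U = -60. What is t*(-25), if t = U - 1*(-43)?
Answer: 425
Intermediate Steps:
t = -17 (t = -60 - 1*(-43) = -60 + 43 = -17)
t*(-25) = -17*(-25) = 425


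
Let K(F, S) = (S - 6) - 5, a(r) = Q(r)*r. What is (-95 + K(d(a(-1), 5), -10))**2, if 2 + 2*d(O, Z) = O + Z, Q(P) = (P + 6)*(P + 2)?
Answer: 13456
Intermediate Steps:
Q(P) = (2 + P)*(6 + P) (Q(P) = (6 + P)*(2 + P) = (2 + P)*(6 + P))
a(r) = r*(12 + r**2 + 8*r) (a(r) = (12 + r**2 + 8*r)*r = r*(12 + r**2 + 8*r))
d(O, Z) = -1 + O/2 + Z/2 (d(O, Z) = -1 + (O + Z)/2 = -1 + (O/2 + Z/2) = -1 + O/2 + Z/2)
K(F, S) = -11 + S (K(F, S) = (-6 + S) - 5 = -11 + S)
(-95 + K(d(a(-1), 5), -10))**2 = (-95 + (-11 - 10))**2 = (-95 - 21)**2 = (-116)**2 = 13456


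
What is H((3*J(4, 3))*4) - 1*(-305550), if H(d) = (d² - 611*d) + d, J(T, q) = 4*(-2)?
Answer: 373326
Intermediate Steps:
J(T, q) = -8
H(d) = d² - 610*d
H((3*J(4, 3))*4) - 1*(-305550) = ((3*(-8))*4)*(-610 + (3*(-8))*4) - 1*(-305550) = (-24*4)*(-610 - 24*4) + 305550 = -96*(-610 - 96) + 305550 = -96*(-706) + 305550 = 67776 + 305550 = 373326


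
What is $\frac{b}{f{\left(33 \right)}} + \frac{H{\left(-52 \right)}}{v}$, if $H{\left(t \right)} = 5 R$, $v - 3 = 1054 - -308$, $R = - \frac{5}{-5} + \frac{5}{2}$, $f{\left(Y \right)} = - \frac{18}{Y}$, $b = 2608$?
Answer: $- \frac{372943}{78} \approx -4781.3$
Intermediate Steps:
$R = \frac{7}{2}$ ($R = \left(-5\right) \left(- \frac{1}{5}\right) + 5 \cdot \frac{1}{2} = 1 + \frac{5}{2} = \frac{7}{2} \approx 3.5$)
$v = 1365$ ($v = 3 + \left(1054 - -308\right) = 3 + \left(1054 + 308\right) = 3 + 1362 = 1365$)
$H{\left(t \right)} = \frac{35}{2}$ ($H{\left(t \right)} = 5 \cdot \frac{7}{2} = \frac{35}{2}$)
$\frac{b}{f{\left(33 \right)}} + \frac{H{\left(-52 \right)}}{v} = \frac{2608}{\left(-18\right) \frac{1}{33}} + \frac{35}{2 \cdot 1365} = \frac{2608}{\left(-18\right) \frac{1}{33}} + \frac{35}{2} \cdot \frac{1}{1365} = \frac{2608}{- \frac{6}{11}} + \frac{1}{78} = 2608 \left(- \frac{11}{6}\right) + \frac{1}{78} = - \frac{14344}{3} + \frac{1}{78} = - \frac{372943}{78}$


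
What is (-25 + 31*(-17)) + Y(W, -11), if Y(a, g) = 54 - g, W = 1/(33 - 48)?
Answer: -487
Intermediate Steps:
W = -1/15 (W = 1/(-15) = -1/15 ≈ -0.066667)
(-25 + 31*(-17)) + Y(W, -11) = (-25 + 31*(-17)) + (54 - 1*(-11)) = (-25 - 527) + (54 + 11) = -552 + 65 = -487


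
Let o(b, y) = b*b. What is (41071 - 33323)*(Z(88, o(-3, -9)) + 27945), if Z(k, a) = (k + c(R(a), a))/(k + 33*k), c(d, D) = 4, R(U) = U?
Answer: 40488884371/187 ≈ 2.1652e+8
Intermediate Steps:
o(b, y) = b²
Z(k, a) = (4 + k)/(34*k) (Z(k, a) = (k + 4)/(k + 33*k) = (4 + k)/((34*k)) = (4 + k)*(1/(34*k)) = (4 + k)/(34*k))
(41071 - 33323)*(Z(88, o(-3, -9)) + 27945) = (41071 - 33323)*((1/34)*(4 + 88)/88 + 27945) = 7748*((1/34)*(1/88)*92 + 27945) = 7748*(23/748 + 27945) = 7748*(20902883/748) = 40488884371/187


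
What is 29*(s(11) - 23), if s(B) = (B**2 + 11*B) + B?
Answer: 6670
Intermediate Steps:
s(B) = B**2 + 12*B
29*(s(11) - 23) = 29*(11*(12 + 11) - 23) = 29*(11*23 - 23) = 29*(253 - 23) = 29*230 = 6670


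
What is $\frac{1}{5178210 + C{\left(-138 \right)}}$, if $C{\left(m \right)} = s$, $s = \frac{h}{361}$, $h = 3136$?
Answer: $\frac{361}{1869336946} \approx 1.9312 \cdot 10^{-7}$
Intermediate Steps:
$s = \frac{3136}{361} \approx 8.687$
$C{\left(m \right)} = \frac{3136}{361}$
$\frac{1}{5178210 + C{\left(-138 \right)}} = \frac{1}{5178210 + \frac{3136}{361}} = \frac{1}{\frac{1869336946}{361}} = \frac{361}{1869336946}$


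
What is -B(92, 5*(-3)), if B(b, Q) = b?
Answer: -92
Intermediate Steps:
-B(92, 5*(-3)) = -1*92 = -92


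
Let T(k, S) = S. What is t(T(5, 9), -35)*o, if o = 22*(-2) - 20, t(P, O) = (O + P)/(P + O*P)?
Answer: -832/153 ≈ -5.4379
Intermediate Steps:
t(P, O) = (O + P)/(P + O*P)
o = -64 (o = -44 - 20 = -64)
t(T(5, 9), -35)*o = ((-35 + 9)/(9*(1 - 35)))*(-64) = ((⅑)*(-26)/(-34))*(-64) = ((⅑)*(-1/34)*(-26))*(-64) = (13/153)*(-64) = -832/153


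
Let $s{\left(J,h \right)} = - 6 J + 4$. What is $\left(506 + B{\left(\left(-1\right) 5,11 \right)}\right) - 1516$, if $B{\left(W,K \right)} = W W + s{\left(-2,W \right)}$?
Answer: $-969$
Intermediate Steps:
$s{\left(J,h \right)} = 4 - 6 J$
$B{\left(W,K \right)} = 16 + W^{2}$ ($B{\left(W,K \right)} = W W + \left(4 - -12\right) = W^{2} + \left(4 + 12\right) = W^{2} + 16 = 16 + W^{2}$)
$\left(506 + B{\left(\left(-1\right) 5,11 \right)}\right) - 1516 = \left(506 + \left(16 + \left(\left(-1\right) 5\right)^{2}\right)\right) - 1516 = \left(506 + \left(16 + \left(-5\right)^{2}\right)\right) - 1516 = \left(506 + \left(16 + 25\right)\right) - 1516 = \left(506 + 41\right) - 1516 = 547 - 1516 = -969$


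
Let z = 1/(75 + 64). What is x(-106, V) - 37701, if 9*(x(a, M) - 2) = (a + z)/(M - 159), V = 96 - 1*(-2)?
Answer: -319648184/8479 ≈ -37699.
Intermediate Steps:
z = 1/139 ≈ 0.0071942
V = 98 (V = 96 + 2 = 98)
x(a, M) = 2 + (1/139 + a)/(9*(-159 + M)) (x(a, M) = 2 + ((a + 1/139)/(M - 159))/9 = 2 + ((1/139 + a)/(-159 + M))/9 = 2 + (1/139 + a)/(9*(-159 + M)))
x(-106, V) - 37701 = (-397817 + 139*(-106) + 2502*98)/(1251*(-159 + 98)) - 37701 = (1/1251)*(-397817 - 14734 + 245196)/(-61) - 37701 = (1/1251)*(-1/61)*(-167355) - 37701 = 18595/8479 - 37701 = -319648184/8479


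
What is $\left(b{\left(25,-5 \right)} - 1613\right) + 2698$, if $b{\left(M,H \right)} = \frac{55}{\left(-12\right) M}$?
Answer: $\frac{65089}{60} \approx 1084.8$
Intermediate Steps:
$b{\left(M,H \right)} = - \frac{55}{12 M}$ ($b{\left(M,H \right)} = 55 \left(- \frac{1}{12 M}\right) = - \frac{55}{12 M}$)
$\left(b{\left(25,-5 \right)} - 1613\right) + 2698 = \left(- \frac{55}{12 \cdot 25} - 1613\right) + 2698 = \left(\left(- \frac{55}{12}\right) \frac{1}{25} - 1613\right) + 2698 = \left(- \frac{11}{60} - 1613\right) + 2698 = - \frac{96791}{60} + 2698 = \frac{65089}{60}$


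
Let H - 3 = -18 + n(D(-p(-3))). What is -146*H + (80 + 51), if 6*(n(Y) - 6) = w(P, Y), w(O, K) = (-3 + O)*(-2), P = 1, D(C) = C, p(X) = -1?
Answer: 4043/3 ≈ 1347.7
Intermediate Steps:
w(O, K) = 6 - 2*O
n(Y) = 20/3 (n(Y) = 6 + (6 - 2*1)/6 = 6 + (6 - 2)/6 = 6 + (1/6)*4 = 6 + 2/3 = 20/3)
H = -25/3 (H = 3 + (-18 + 20/3) = 3 - 34/3 = -25/3 ≈ -8.3333)
-146*H + (80 + 51) = -146*(-25/3) + (80 + 51) = 3650/3 + 131 = 4043/3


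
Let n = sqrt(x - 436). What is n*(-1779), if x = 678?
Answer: -19569*sqrt(2) ≈ -27675.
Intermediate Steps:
n = 11*sqrt(2) (n = sqrt(678 - 436) = sqrt(242) = 11*sqrt(2) ≈ 15.556)
n*(-1779) = (11*sqrt(2))*(-1779) = -19569*sqrt(2)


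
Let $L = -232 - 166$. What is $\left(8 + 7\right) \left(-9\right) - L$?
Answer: $263$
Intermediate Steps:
$L = -398$
$\left(8 + 7\right) \left(-9\right) - L = \left(8 + 7\right) \left(-9\right) - -398 = 15 \left(-9\right) + 398 = -135 + 398 = 263$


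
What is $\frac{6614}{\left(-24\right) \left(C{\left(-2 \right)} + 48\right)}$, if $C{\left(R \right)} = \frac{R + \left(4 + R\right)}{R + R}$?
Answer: $- \frac{3307}{576} \approx -5.7413$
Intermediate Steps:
$C{\left(R \right)} = \frac{4 + 2 R}{2 R}$
$\frac{6614}{\left(-24\right) \left(C{\left(-2 \right)} + 48\right)} = \frac{6614}{\left(-24\right) \left(\frac{2 - 2}{-2} + 48\right)} = \frac{6614}{\left(-24\right) \left(\left(- \frac{1}{2}\right) 0 + 48\right)} = \frac{6614}{\left(-24\right) \left(0 + 48\right)} = \frac{6614}{\left(-24\right) 48} = \frac{6614}{-1152} = 6614 \left(- \frac{1}{1152}\right) = - \frac{3307}{576}$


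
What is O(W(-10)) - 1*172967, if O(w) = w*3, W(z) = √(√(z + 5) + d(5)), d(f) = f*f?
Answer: -172967 + 3*√(25 + I*√5) ≈ -1.7295e+5 + 0.67015*I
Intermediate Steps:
d(f) = f²
W(z) = √(25 + √(5 + z)) (W(z) = √(√(z + 5) + 5²) = √(√(5 + z) + 25) = √(25 + √(5 + z)))
O(w) = 3*w
O(W(-10)) - 1*172967 = 3*√(25 + √(5 - 10)) - 1*172967 = 3*√(25 + √(-5)) - 172967 = 3*√(25 + I*√5) - 172967 = -172967 + 3*√(25 + I*√5)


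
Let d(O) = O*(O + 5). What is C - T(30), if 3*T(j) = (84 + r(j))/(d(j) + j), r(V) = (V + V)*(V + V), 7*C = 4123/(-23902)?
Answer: -98644/84915 ≈ -1.1617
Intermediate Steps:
d(O) = O*(5 + O)
C = -31/1258 (C = (4123/(-23902))/7 = (4123*(-1/23902))/7 = (1/7)*(-217/1258) = -31/1258 ≈ -0.024642)
r(V) = 4*V**2 (r(V) = (2*V)*(2*V) = 4*V**2)
T(j) = (84 + 4*j**2)/(3*(j + j*(5 + j))) (T(j) = ((84 + 4*j**2)/(j*(5 + j) + j))/3 = ((84 + 4*j**2)/(j + j*(5 + j)))/3 = (84 + 4*j**2)/(3*(j + j*(5 + j))))
C - T(30) = -31/1258 - 4*(21 + 30**2)/(3*30*(6 + 30)) = -31/1258 - 4*(21 + 900)/(3*30*36) = -31/1258 - 4*921/(3*30*36) = -31/1258 - 1*307/270 = -31/1258 - 307/270 = -98644/84915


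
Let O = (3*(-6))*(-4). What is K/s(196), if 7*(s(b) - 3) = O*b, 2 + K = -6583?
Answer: -2195/673 ≈ -3.2615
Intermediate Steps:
K = -6585 (K = -2 - 6583 = -6585)
O = 72 (O = -18*(-4) = 72)
s(b) = 3 + 72*b/7 (s(b) = 3 + (72*b)/7 = 3 + 72*b/7)
K/s(196) = -6585/(3 + (72/7)*196) = -6585/(3 + 2016) = -6585/2019 = -6585*1/2019 = -2195/673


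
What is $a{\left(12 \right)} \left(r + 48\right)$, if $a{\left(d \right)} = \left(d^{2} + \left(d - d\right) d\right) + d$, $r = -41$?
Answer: $1092$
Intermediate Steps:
$a{\left(d \right)} = d + d^{2}$ ($a{\left(d \right)} = \left(d^{2} + 0 d\right) + d = \left(d^{2} + 0\right) + d = d^{2} + d = d + d^{2}$)
$a{\left(12 \right)} \left(r + 48\right) = 12 \left(1 + 12\right) \left(-41 + 48\right) = 12 \cdot 13 \cdot 7 = 156 \cdot 7 = 1092$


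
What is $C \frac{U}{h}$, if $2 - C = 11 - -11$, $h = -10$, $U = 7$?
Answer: $14$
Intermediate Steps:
$C = -20$ ($C = 2 - \left(11 - -11\right) = 2 - \left(11 + 11\right) = 2 - 22 = -20$)
$C \frac{U}{h} = - 20 \frac{7}{-10} = - 20 \cdot 7 \left(- \frac{1}{10}\right) = \left(-20\right) \left(- \frac{7}{10}\right) = 14$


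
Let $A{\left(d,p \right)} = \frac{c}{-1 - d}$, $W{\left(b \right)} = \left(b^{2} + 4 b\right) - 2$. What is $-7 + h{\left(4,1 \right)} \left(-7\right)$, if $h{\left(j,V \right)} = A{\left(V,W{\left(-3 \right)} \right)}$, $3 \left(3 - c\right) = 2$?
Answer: $\frac{7}{6} \approx 1.1667$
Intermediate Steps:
$c = \frac{7}{3}$ ($c = 3 - \frac{2}{3} = \frac{7}{3} \approx 2.3333$)
$W{\left(b \right)} = -2 + b^{2} + 4 b$
$A{\left(d,p \right)} = \frac{7}{3 \left(-1 - d\right)}$
$h{\left(j,V \right)} = - \frac{7}{3 + 3 V}$
$-7 + h{\left(4,1 \right)} \left(-7\right) = -7 + - \frac{7}{3 + 3 \cdot 1} \left(-7\right) = -7 + - \frac{7}{3 + 3} \left(-7\right) = -7 + - \frac{7}{6} \left(-7\right) = -7 + \left(-7\right) \frac{1}{6} \left(-7\right) = -7 - - \frac{49}{6} = -7 + \frac{49}{6} = \frac{7}{6}$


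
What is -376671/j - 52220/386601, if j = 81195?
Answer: -49953796057/10463356065 ≈ -4.7742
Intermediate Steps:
-376671/j - 52220/386601 = -376671/81195 - 52220/386601 = -376671*1/81195 - 52220*1/386601 = -125557/27065 - 52220/386601 = -49953796057/10463356065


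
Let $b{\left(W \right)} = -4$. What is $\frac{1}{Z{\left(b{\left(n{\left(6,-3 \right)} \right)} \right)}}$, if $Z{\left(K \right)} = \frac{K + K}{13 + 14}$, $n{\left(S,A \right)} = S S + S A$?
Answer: $- \frac{27}{8} \approx -3.375$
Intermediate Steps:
$n{\left(S,A \right)} = S^{2} + A S$
$Z{\left(K \right)} = \frac{2 K}{27}$
$\frac{1}{Z{\left(b{\left(n{\left(6,-3 \right)} \right)} \right)}} = \frac{1}{\frac{2}{27} \left(-4\right)} = \frac{1}{- \frac{8}{27}} = - \frac{27}{8}$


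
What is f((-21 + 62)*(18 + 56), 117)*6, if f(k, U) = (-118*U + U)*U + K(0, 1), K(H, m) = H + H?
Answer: -9609678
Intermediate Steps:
K(H, m) = 2*H
f(k, U) = -117*U² (f(k, U) = (-118*U + U)*U + 2*0 = (-117*U)*U + 0 = -117*U² + 0 = -117*U²)
f((-21 + 62)*(18 + 56), 117)*6 = -117*117²*6 = -117*13689*6 = -1601613*6 = -9609678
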